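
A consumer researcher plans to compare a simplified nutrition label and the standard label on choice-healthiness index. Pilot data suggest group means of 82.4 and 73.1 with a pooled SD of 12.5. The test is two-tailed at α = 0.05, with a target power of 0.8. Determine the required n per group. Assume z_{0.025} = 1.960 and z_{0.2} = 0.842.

Cohen's d = |M₁ − M₂| / SD_pooled = |82.4 − 73.1| / 12.5 = 9.3 / 12.5 = 0.744.
For two independent groups with equal n: n = 2·((z_{α/2} + z_β) / d)².
z_{α/2} + z_β = 1.960 + 0.842 = 2.802.
n = 2 × (2.802 / 0.744)² = 2 × 3.766² = 2 × 14.18 = 28.4.
Round up to the next whole participant.

n = 29 per group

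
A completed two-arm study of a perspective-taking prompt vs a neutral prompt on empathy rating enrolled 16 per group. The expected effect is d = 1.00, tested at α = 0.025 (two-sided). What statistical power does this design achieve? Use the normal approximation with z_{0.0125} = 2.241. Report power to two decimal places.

power ≈ 0.72

For two equal groups, power = Φ(d·√(n/2) − z_{α/2}).
d·√(n/2) = 1.00 × √(16/2) = 1.00 × 2.828 = 2.828.
z_β = 2.828 − 2.241 = 0.587.
Power = Φ(0.587) = 0.722.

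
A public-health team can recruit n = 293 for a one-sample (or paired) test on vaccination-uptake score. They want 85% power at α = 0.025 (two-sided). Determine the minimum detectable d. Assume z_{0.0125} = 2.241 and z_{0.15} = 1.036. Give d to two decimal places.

For a single sample (or paired design) of n = 293: d_min = (z_{α/2} + z_β)/√n.
z-sum = 2.241 + 1.036 = 3.277.
d_min = 3.277 / √293 = 3.277 / 17.117 = 0.191.

d_min ≈ 0.19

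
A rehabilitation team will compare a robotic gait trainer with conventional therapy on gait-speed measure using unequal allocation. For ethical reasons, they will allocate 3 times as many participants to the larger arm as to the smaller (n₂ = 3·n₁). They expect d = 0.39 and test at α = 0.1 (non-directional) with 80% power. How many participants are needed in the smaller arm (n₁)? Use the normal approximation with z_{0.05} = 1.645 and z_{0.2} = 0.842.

With allocation ratio k = n₂/n₁ = 3, Var(x̄₁−x̄₂) = σ²(1/n₁ + 1/(k·n₁)) = σ²·(k+1)/(k·n₁).
So n₁ = (1 + 1/k)·((z_{α/2} + z_β)/d)² = 1.333 × (2.487/0.39)².
n₁ = 1.333 × 40.67 = 54.2.
Round up: n₁ = 55, giving n₂ = 3 × 55 = 165.

n₁ = 55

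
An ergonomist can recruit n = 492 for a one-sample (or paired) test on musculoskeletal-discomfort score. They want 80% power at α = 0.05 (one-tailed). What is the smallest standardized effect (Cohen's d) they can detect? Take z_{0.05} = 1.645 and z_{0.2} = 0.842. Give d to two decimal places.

d_min ≈ 0.11

For a single sample (or paired design) of n = 492: d_min = (z_{α} + z_β)/√n.
z-sum = 1.645 + 0.842 = 2.487.
d_min = 2.487 / √492 = 2.487 / 22.181 = 0.112.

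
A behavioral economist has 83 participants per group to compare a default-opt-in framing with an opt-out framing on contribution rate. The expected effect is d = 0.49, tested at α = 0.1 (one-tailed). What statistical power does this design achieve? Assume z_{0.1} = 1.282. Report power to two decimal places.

For two equal groups, power = Φ(d·√(n/2) − z_{α}).
d·√(n/2) = 0.49 × √(83/2) = 0.49 × 6.442 = 3.157.
z_β = 3.157 − 1.282 = 1.875.
Power = Φ(1.875) = 0.970.

power ≈ 0.97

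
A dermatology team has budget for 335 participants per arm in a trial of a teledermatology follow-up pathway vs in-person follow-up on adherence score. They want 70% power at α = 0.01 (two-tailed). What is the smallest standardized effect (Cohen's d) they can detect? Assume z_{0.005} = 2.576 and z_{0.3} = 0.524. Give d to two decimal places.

d_min ≈ 0.24

For two independent groups of n = 335 each: d_min = (z_{α/2} + z_β)·√(2/n).
z-sum = 2.576 + 0.524 = 3.100.
d_min = 3.100 × √(2/335) = 3.100 × 0.0773 = 0.240.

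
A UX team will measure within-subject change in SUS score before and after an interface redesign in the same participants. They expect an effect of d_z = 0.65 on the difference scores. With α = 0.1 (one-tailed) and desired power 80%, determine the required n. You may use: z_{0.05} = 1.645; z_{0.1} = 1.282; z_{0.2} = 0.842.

For a paired (one-sample on differences) test: n = ((z_{α} + z_β) / d)².
z_{α} + z_β = 1.282 + 0.842 = 2.124.
n = (2.124 / 0.65)² = 3.268² = 10.68.
Round up.

n = 11 pairs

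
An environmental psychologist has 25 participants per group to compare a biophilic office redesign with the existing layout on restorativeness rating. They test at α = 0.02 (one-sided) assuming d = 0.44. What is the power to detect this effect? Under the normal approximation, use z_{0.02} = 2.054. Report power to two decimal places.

power ≈ 0.31

For two equal groups, power = Φ(d·√(n/2) − z_{α}).
d·√(n/2) = 0.44 × √(25/2) = 0.44 × 3.536 = 1.556.
z_β = 1.556 − 2.054 = -0.498.
Power = Φ(-0.498) = 0.309.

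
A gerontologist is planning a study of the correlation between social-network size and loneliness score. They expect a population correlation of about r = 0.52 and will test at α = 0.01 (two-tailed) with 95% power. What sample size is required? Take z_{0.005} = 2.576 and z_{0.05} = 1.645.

n = 57

Fisher's z: C = ½·ln((1+r)/(1−r)) = ½·ln(3.1667) = 0.5763.
n = ((z_{α/2} + z_β)/C)² + 3.
(2.576 + 1.645) / 0.5763 = 4.221 / 0.5763 = 7.324.
n = 7.324² + 3 = 53.65 + 3 = 56.6.
Round up.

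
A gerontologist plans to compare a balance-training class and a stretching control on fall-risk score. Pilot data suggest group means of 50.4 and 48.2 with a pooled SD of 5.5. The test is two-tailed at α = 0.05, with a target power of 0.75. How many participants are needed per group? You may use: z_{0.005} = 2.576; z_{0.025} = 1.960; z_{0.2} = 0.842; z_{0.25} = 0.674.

Cohen's d = |M₁ − M₂| / SD_pooled = |50.4 − 48.2| / 5.5 = 2.2 / 5.5 = 0.400.
For two independent groups with equal n: n = 2·((z_{α/2} + z_β) / d)².
z_{α/2} + z_β = 1.960 + 0.674 = 2.634.
n = 2 × (2.634 / 0.400)² = 2 × 6.585² = 2 × 43.36 = 86.7.
Round up to the next whole participant.

n = 87 per group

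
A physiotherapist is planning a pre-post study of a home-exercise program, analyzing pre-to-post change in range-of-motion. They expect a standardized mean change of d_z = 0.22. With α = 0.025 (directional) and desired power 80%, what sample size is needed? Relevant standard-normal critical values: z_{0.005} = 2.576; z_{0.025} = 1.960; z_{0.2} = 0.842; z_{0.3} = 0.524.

For a paired (one-sample on differences) test: n = ((z_{α} + z_β) / d)².
z_{α} + z_β = 1.960 + 0.842 = 2.802.
n = (2.802 / 0.22)² = 12.736² = 162.21.
Round up.

n = 163 pairs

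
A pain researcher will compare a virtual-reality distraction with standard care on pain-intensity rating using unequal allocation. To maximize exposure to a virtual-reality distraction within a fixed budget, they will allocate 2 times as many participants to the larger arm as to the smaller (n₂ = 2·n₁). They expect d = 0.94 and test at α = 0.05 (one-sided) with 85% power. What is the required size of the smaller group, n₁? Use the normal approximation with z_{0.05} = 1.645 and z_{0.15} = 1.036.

With allocation ratio k = n₂/n₁ = 2, Var(x̄₁−x̄₂) = σ²(1/n₁ + 1/(k·n₁)) = σ²·(k+1)/(k·n₁).
So n₁ = (1 + 1/k)·((z_{α} + z_β)/d)² = 1.500 × (2.681/0.94)².
n₁ = 1.500 × 8.13 = 12.2.
Round up: n₁ = 13, giving n₂ = 2 × 13 = 26.

n₁ = 13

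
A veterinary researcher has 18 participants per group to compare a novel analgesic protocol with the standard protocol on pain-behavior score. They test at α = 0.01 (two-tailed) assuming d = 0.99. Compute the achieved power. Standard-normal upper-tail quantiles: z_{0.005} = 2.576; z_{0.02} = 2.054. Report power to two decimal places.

For two equal groups, power = Φ(d·√(n/2) − z_{α/2}).
d·√(n/2) = 0.99 × √(18/2) = 0.99 × 3.000 = 2.970.
z_β = 2.970 − 2.576 = 0.394.
Power = Φ(0.394) = 0.653.

power ≈ 0.65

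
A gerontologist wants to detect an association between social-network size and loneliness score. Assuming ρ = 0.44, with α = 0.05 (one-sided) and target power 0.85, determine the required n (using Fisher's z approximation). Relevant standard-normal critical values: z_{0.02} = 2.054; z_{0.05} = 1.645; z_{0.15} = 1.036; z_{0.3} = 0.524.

Fisher's z: C = ½·ln((1+r)/(1−r)) = ½·ln(2.5714) = 0.4722.
n = ((z_{α} + z_β)/C)² + 3.
(1.645 + 1.036) / 0.4722 = 2.681 / 0.4722 = 5.678.
n = 5.678² + 3 = 32.24 + 3 = 35.2.
Round up.

n = 36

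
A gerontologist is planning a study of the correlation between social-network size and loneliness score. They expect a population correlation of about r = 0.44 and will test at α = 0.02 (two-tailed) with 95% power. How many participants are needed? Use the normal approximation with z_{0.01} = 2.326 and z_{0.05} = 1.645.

n = 74

Fisher's z: C = ½·ln((1+r)/(1−r)) = ½·ln(2.5714) = 0.4722.
n = ((z_{α/2} + z_β)/C)² + 3.
(2.326 + 1.645) / 0.4722 = 3.971 / 0.4722 = 8.410.
n = 8.410² + 3 = 70.72 + 3 = 73.7.
Round up.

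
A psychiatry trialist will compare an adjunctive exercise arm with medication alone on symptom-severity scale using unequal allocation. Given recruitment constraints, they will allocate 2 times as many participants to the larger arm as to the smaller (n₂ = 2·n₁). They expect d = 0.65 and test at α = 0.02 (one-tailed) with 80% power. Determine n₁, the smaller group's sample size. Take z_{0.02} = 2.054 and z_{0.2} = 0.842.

With allocation ratio k = n₂/n₁ = 2, Var(x̄₁−x̄₂) = σ²(1/n₁ + 1/(k·n₁)) = σ²·(k+1)/(k·n₁).
So n₁ = (1 + 1/k)·((z_{α} + z_β)/d)² = 1.500 × (2.896/0.65)².
n₁ = 1.500 × 19.85 = 29.8.
Round up: n₁ = 30, giving n₂ = 2 × 30 = 60.

n₁ = 30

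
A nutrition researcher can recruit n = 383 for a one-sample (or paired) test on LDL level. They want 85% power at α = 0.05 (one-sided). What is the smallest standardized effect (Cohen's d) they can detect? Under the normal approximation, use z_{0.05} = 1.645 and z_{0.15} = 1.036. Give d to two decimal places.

For a single sample (or paired design) of n = 383: d_min = (z_{α} + z_β)/√n.
z-sum = 1.645 + 1.036 = 2.681.
d_min = 2.681 / √383 = 2.681 / 19.570 = 0.137.

d_min ≈ 0.14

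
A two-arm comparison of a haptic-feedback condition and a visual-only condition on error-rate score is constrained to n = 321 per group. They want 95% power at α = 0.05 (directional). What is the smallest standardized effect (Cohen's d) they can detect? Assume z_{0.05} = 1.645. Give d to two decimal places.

For two independent groups of n = 321 each: d_min = (z_{α} + z_β)·√(2/n).
z-sum = 1.645 + 1.645 = 3.290.
d_min = 3.290 × √(2/321) = 3.290 × 0.0789 = 0.260.

d_min ≈ 0.26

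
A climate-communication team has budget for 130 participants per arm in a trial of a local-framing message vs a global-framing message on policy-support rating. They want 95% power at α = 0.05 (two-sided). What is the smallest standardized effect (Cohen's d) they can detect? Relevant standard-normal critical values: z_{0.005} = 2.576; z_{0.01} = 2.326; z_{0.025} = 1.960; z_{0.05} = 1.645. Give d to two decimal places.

d_min ≈ 0.45

For two independent groups of n = 130 each: d_min = (z_{α/2} + z_β)·√(2/n).
z-sum = 1.960 + 1.645 = 3.605.
d_min = 3.605 × √(2/130) = 3.605 × 0.1240 = 0.447.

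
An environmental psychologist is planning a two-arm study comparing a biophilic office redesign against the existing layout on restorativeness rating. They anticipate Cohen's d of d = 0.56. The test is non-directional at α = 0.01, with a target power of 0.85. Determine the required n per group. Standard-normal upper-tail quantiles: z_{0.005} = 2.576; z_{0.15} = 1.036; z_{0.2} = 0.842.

For two independent groups with equal n: n = 2·((z_{α/2} + z_β) / d)².
z_{α/2} + z_β = 2.576 + 1.036 = 3.612.
n = 2 × (3.612 / 0.56)² = 2 × 6.450² = 2 × 41.60 = 83.2.
Round up to the next whole participant.

n = 84 per group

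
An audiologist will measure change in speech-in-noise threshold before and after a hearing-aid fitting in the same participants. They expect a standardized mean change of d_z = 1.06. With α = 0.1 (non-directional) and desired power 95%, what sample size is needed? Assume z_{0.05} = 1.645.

n = 10 pairs

For a paired (one-sample on differences) test: n = ((z_{α/2} + z_β) / d)².
z_{α/2} + z_β = 1.645 + 1.645 = 3.290.
n = (3.290 / 1.06)² = 3.104² = 9.63.
Round up.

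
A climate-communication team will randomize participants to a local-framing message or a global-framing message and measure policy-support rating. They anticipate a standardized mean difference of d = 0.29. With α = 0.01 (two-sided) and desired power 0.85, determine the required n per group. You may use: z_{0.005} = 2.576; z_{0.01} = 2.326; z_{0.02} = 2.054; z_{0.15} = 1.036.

n = 311 per group

For two independent groups with equal n: n = 2·((z_{α/2} + z_β) / d)².
z_{α/2} + z_β = 2.576 + 1.036 = 3.612.
n = 2 × (3.612 / 0.29)² = 2 × 12.455² = 2 × 155.13 = 310.3.
Round up to the next whole participant.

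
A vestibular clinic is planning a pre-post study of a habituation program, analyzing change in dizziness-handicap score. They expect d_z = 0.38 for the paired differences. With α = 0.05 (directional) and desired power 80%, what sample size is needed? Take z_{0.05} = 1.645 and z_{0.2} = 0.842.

n = 43 pairs

For a paired (one-sample on differences) test: n = ((z_{α} + z_β) / d)².
z_{α} + z_β = 1.645 + 0.842 = 2.487.
n = (2.487 / 0.38)² = 6.545² = 42.83.
Round up.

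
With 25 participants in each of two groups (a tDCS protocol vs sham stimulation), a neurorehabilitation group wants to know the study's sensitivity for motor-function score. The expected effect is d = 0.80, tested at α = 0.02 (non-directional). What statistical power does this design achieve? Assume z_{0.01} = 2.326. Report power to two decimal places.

For two equal groups, power = Φ(d·√(n/2) − z_{α/2}).
d·√(n/2) = 0.80 × √(25/2) = 0.80 × 3.536 = 2.828.
z_β = 2.828 − 2.326 = 0.502.
Power = Φ(0.502) = 0.692.

power ≈ 0.69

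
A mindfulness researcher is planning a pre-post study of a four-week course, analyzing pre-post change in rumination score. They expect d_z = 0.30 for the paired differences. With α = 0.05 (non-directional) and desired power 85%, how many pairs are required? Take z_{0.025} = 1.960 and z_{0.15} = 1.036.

n = 100 pairs

For a paired (one-sample on differences) test: n = ((z_{α/2} + z_β) / d)².
z_{α/2} + z_β = 1.960 + 1.036 = 2.996.
n = (2.996 / 0.30)² = 9.987² = 99.73.
Round up.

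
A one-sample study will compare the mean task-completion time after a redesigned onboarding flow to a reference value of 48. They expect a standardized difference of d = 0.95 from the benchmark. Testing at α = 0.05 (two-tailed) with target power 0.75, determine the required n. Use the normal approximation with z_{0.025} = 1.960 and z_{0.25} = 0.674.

For a one-sample test: n = ((z_{α/2} + z_β) / d)².
z_{α/2} + z_β = 1.960 + 0.674 = 2.634.
n = (2.634 / 0.95)² = 2.773² = 7.69.
Round up.

n = 8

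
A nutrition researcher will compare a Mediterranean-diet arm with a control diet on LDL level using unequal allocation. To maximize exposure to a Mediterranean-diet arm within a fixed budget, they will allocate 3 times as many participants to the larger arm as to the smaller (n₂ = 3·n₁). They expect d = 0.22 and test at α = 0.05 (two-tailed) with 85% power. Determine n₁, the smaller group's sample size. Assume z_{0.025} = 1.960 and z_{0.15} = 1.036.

n₁ = 248

With allocation ratio k = n₂/n₁ = 3, Var(x̄₁−x̄₂) = σ²(1/n₁ + 1/(k·n₁)) = σ²·(k+1)/(k·n₁).
So n₁ = (1 + 1/k)·((z_{α/2} + z_β)/d)² = 1.333 × (2.996/0.22)².
n₁ = 1.333 × 185.45 = 247.3.
Round up: n₁ = 248, giving n₂ = 3 × 248 = 744.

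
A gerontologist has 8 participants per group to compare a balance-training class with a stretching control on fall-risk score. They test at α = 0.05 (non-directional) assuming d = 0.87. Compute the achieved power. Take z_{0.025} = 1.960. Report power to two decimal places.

power ≈ 0.41

For two equal groups, power = Φ(d·√(n/2) − z_{α/2}).
d·√(n/2) = 0.87 × √(8/2) = 0.87 × 2.000 = 1.740.
z_β = 1.740 − 1.960 = -0.220.
Power = Φ(-0.220) = 0.413.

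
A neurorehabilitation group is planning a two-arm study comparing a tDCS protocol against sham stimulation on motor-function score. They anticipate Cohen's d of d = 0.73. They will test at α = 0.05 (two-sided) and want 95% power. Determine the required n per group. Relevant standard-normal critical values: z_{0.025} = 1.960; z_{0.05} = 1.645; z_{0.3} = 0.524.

n = 49 per group

For two independent groups with equal n: n = 2·((z_{α/2} + z_β) / d)².
z_{α/2} + z_β = 1.960 + 1.645 = 3.605.
n = 2 × (3.605 / 0.73)² = 2 × 4.938² = 2 × 24.39 = 48.8.
Round up to the next whole participant.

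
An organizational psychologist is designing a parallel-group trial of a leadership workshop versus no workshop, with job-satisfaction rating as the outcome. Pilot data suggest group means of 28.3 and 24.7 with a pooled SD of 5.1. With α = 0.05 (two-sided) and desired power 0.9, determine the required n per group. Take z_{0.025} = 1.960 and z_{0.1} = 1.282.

n = 43 per group

Cohen's d = |M₁ − M₂| / SD_pooled = |28.3 − 24.7| / 5.1 = 3.6 / 5.1 = 0.706.
For two independent groups with equal n: n = 2·((z_{α/2} + z_β) / d)².
z_{α/2} + z_β = 1.960 + 1.282 = 3.242.
n = 2 × (3.242 / 0.706)² = 2 × 4.592² = 2 × 21.09 = 42.2.
Round up to the next whole participant.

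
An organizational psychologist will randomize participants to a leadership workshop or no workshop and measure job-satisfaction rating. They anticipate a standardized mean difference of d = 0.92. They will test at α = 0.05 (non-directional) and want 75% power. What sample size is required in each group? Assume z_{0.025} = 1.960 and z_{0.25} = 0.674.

For two independent groups with equal n: n = 2·((z_{α/2} + z_β) / d)².
z_{α/2} + z_β = 1.960 + 0.674 = 2.634.
n = 2 × (2.634 / 0.92)² = 2 × 2.863² = 2 × 8.20 = 16.4.
Round up to the next whole participant.

n = 17 per group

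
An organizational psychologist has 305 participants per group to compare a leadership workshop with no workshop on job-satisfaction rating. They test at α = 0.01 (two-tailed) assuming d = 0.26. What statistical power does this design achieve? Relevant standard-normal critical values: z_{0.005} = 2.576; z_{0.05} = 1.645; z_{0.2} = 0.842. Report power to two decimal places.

power ≈ 0.74

For two equal groups, power = Φ(d·√(n/2) − z_{α/2}).
d·√(n/2) = 0.26 × √(305/2) = 0.26 × 12.349 = 3.211.
z_β = 3.211 − 2.576 = 0.635.
Power = Φ(0.635) = 0.737.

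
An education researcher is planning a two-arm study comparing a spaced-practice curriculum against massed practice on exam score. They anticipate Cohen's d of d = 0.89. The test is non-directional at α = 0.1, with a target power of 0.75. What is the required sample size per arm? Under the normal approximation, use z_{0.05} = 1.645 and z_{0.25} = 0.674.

n = 14 per group

For two independent groups with equal n: n = 2·((z_{α/2} + z_β) / d)².
z_{α/2} + z_β = 1.645 + 0.674 = 2.319.
n = 2 × (2.319 / 0.89)² = 2 × 2.606² = 2 × 6.79 = 13.6.
Round up to the next whole participant.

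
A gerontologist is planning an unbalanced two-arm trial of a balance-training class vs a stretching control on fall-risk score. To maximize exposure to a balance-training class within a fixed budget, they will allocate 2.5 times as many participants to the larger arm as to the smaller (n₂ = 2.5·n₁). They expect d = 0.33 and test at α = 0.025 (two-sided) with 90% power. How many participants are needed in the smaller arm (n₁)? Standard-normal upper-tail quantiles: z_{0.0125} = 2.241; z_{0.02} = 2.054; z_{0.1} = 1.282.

n₁ = 160

With allocation ratio k = n₂/n₁ = 2.5, Var(x̄₁−x̄₂) = σ²(1/n₁ + 1/(k·n₁)) = σ²·(k+1)/(k·n₁).
So n₁ = (1 + 1/k)·((z_{α/2} + z_β)/d)² = 1.400 × (3.523/0.33)².
n₁ = 1.400 × 113.97 = 159.6.
Round up: n₁ = 160, giving n₂ = 2.5 × 160 = 400.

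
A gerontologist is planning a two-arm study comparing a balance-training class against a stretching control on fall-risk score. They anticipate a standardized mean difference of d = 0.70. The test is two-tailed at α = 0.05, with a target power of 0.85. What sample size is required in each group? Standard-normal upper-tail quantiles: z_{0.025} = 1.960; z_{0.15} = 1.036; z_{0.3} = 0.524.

n = 37 per group

For two independent groups with equal n: n = 2·((z_{α/2} + z_β) / d)².
z_{α/2} + z_β = 1.960 + 1.036 = 2.996.
n = 2 × (2.996 / 0.70)² = 2 × 4.280² = 2 × 18.32 = 36.6.
Round up to the next whole participant.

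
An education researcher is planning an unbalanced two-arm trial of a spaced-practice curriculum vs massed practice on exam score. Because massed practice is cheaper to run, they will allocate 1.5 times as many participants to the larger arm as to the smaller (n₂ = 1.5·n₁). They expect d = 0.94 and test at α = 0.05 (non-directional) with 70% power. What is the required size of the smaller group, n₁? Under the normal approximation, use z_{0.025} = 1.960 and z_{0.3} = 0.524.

n₁ = 12

With allocation ratio k = n₂/n₁ = 1.5, Var(x̄₁−x̄₂) = σ²(1/n₁ + 1/(k·n₁)) = σ²·(k+1)/(k·n₁).
So n₁ = (1 + 1/k)·((z_{α/2} + z_β)/d)² = 1.667 × (2.484/0.94)².
n₁ = 1.667 × 6.98 = 11.6.
Round up: n₁ = 12, giving n₂ = 1.5 × 12 = 18.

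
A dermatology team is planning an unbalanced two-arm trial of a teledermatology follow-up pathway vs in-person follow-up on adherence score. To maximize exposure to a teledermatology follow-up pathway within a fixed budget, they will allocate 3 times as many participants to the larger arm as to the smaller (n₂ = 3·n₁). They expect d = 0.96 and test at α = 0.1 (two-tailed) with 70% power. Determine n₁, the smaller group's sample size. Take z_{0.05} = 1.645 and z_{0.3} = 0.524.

n₁ = 7

With allocation ratio k = n₂/n₁ = 3, Var(x̄₁−x̄₂) = σ²(1/n₁ + 1/(k·n₁)) = σ²·(k+1)/(k·n₁).
So n₁ = (1 + 1/k)·((z_{α/2} + z_β)/d)² = 1.333 × (2.169/0.96)².
n₁ = 1.333 × 5.10 = 6.8.
Round up: n₁ = 7, giving n₂ = 3 × 7 = 21.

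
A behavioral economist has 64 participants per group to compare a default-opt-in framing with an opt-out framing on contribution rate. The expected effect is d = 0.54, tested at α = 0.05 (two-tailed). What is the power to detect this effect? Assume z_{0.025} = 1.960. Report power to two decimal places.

For two equal groups, power = Φ(d·√(n/2) − z_{α/2}).
d·√(n/2) = 0.54 × √(64/2) = 0.54 × 5.657 = 3.055.
z_β = 3.055 − 1.960 = 1.095.
Power = Φ(1.095) = 0.863.

power ≈ 0.86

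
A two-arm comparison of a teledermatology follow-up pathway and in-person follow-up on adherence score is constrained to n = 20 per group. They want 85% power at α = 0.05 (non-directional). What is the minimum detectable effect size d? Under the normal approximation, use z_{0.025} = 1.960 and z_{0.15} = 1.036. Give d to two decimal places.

d_min ≈ 0.95

For two independent groups of n = 20 each: d_min = (z_{α/2} + z_β)·√(2/n).
z-sum = 1.960 + 1.036 = 2.996.
d_min = 2.996 × √(2/20) = 2.996 × 0.3162 = 0.947.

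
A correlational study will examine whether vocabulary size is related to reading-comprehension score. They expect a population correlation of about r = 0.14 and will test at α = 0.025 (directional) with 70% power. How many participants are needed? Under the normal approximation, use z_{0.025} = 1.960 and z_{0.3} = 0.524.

n = 314

Fisher's z: C = ½·ln((1+r)/(1−r)) = ½·ln(1.3256) = 0.1409.
n = ((z_{α} + z_β)/C)² + 3.
(1.960 + 0.524) / 0.1409 = 2.484 / 0.1409 = 17.630.
n = 17.630² + 3 = 310.80 + 3 = 313.8.
Round up.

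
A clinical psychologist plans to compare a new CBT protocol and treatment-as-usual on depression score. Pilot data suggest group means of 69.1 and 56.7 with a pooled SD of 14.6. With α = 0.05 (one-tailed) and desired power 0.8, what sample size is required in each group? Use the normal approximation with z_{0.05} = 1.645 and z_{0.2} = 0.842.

Cohen's d = |M₁ − M₂| / SD_pooled = |69.1 − 56.7| / 14.6 = 12.4 / 14.6 = 0.849.
For two independent groups with equal n: n = 2·((z_{α} + z_β) / d)².
z_{α} + z_β = 1.645 + 0.842 = 2.487.
n = 2 × (2.487 / 0.849)² = 2 × 2.929² = 2 × 8.58 = 17.2.
Round up to the next whole participant.

n = 18 per group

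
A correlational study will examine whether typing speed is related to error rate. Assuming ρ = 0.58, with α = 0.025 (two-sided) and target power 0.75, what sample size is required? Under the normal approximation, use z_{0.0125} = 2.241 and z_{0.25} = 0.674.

n = 23

Fisher's z: C = ½·ln((1+r)/(1−r)) = ½·ln(3.7619) = 0.6625.
n = ((z_{α/2} + z_β)/C)² + 3.
(2.241 + 0.674) / 0.6625 = 2.915 / 0.6625 = 4.400.
n = 4.400² + 3 = 19.36 + 3 = 22.4.
Round up.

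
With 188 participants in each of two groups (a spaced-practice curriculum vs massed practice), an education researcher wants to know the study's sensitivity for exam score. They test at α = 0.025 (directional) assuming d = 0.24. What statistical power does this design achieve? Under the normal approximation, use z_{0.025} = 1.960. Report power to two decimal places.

power ≈ 0.64

For two equal groups, power = Φ(d·√(n/2) − z_{α}).
d·√(n/2) = 0.24 × √(188/2) = 0.24 × 9.695 = 2.327.
z_β = 2.327 − 1.960 = 0.367.
Power = Φ(0.367) = 0.643.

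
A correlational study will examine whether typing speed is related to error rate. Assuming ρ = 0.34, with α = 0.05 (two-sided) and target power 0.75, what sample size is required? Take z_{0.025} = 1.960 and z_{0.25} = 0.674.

Fisher's z: C = ½·ln((1+r)/(1−r)) = ½·ln(2.0303) = 0.3541.
n = ((z_{α/2} + z_β)/C)² + 3.
(1.960 + 0.674) / 0.3541 = 2.634 / 0.3541 = 7.439.
n = 7.439² + 3 = 55.33 + 3 = 58.3.
Round up.

n = 59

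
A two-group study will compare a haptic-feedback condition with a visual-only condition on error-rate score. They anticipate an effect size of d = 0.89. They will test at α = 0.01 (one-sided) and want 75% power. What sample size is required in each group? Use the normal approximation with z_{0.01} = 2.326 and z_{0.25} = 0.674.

n = 23 per group

For two independent groups with equal n: n = 2·((z_{α} + z_β) / d)².
z_{α} + z_β = 2.326 + 0.674 = 3.000.
n = 2 × (3.000 / 0.89)² = 2 × 3.371² = 2 × 11.36 = 22.7.
Round up to the next whole participant.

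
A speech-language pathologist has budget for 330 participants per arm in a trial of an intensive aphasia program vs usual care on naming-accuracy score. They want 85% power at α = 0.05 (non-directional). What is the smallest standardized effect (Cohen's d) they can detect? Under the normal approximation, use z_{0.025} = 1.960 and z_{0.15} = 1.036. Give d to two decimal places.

For two independent groups of n = 330 each: d_min = (z_{α/2} + z_β)·√(2/n).
z-sum = 1.960 + 1.036 = 2.996.
d_min = 2.996 × √(2/330) = 2.996 × 0.0778 = 0.233.

d_min ≈ 0.23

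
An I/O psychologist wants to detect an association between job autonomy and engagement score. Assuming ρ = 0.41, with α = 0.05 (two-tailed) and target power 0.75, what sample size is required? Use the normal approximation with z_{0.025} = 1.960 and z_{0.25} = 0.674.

n = 40

Fisher's z: C = ½·ln((1+r)/(1−r)) = ½·ln(2.3898) = 0.4356.
n = ((z_{α/2} + z_β)/C)² + 3.
(1.960 + 0.674) / 0.4356 = 2.634 / 0.4356 = 6.047.
n = 6.047² + 3 = 36.56 + 3 = 39.6.
Round up.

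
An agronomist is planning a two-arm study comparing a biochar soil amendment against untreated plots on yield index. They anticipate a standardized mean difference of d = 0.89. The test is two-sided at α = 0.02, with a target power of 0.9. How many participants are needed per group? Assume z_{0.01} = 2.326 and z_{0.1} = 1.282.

n = 33 per group

For two independent groups with equal n: n = 2·((z_{α/2} + z_β) / d)².
z_{α/2} + z_β = 2.326 + 1.282 = 3.608.
n = 2 × (3.608 / 0.89)² = 2 × 4.054² = 2 × 16.43 = 32.9.
Round up to the next whole participant.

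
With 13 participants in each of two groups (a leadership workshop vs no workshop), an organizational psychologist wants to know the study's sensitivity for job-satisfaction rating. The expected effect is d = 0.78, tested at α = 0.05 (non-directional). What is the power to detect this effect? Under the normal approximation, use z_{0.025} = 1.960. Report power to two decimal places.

For two equal groups, power = Φ(d·√(n/2) − z_{α/2}).
d·√(n/2) = 0.78 × √(13/2) = 0.78 × 2.550 = 1.989.
z_β = 1.989 − 1.960 = 0.029.
Power = Φ(0.029) = 0.511.

power ≈ 0.51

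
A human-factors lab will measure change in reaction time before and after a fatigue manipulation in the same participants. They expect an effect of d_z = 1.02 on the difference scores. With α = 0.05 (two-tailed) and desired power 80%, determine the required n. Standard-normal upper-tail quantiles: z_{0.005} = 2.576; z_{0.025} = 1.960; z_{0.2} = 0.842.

n = 8 pairs

For a paired (one-sample on differences) test: n = ((z_{α/2} + z_β) / d)².
z_{α/2} + z_β = 1.960 + 0.842 = 2.802.
n = (2.802 / 1.02)² = 2.747² = 7.55.
Round up.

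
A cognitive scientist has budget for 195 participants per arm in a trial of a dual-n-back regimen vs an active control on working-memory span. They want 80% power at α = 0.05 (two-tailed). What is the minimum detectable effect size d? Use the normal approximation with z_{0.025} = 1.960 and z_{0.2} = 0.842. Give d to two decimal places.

d_min ≈ 0.28

For two independent groups of n = 195 each: d_min = (z_{α/2} + z_β)·√(2/n).
z-sum = 1.960 + 0.842 = 2.802.
d_min = 2.802 × √(2/195) = 2.802 × 0.1013 = 0.284.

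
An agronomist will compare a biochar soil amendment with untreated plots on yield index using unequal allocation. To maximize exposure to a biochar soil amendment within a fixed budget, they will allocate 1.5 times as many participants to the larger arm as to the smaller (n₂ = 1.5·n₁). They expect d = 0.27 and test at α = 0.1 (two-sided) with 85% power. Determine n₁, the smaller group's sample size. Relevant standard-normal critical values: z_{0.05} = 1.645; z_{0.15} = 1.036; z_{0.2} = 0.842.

n₁ = 165

With allocation ratio k = n₂/n₁ = 1.5, Var(x̄₁−x̄₂) = σ²(1/n₁ + 1/(k·n₁)) = σ²·(k+1)/(k·n₁).
So n₁ = (1 + 1/k)·((z_{α/2} + z_β)/d)² = 1.667 × (2.681/0.27)².
n₁ = 1.667 × 98.60 = 164.3.
Round up: n₁ = 165, giving n₂ = ⌈1.5 × 165⌉ = ⌈247.5⌉ = 248.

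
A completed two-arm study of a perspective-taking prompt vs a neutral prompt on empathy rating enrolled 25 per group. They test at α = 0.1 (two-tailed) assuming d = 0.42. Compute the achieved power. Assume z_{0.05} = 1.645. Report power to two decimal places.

power ≈ 0.44

For two equal groups, power = Φ(d·√(n/2) − z_{α/2}).
d·√(n/2) = 0.42 × √(25/2) = 0.42 × 3.536 = 1.485.
z_β = 1.485 − 1.645 = -0.160.
Power = Φ(-0.160) = 0.436.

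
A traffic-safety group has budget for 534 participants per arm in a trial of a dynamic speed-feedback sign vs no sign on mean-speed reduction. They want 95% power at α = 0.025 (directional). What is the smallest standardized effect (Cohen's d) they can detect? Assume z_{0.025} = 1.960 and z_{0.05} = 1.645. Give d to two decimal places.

For two independent groups of n = 534 each: d_min = (z_{α} + z_β)·√(2/n).
z-sum = 1.960 + 1.645 = 3.605.
d_min = 3.605 × √(2/534) = 3.605 × 0.0612 = 0.221.

d_min ≈ 0.22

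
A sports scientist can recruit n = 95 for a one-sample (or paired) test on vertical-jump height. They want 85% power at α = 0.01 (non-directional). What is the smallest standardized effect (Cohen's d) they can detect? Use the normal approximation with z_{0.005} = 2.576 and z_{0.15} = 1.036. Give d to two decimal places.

For a single sample (or paired design) of n = 95: d_min = (z_{α/2} + z_β)/√n.
z-sum = 2.576 + 1.036 = 3.612.
d_min = 3.612 / √95 = 3.612 / 9.747 = 0.371.

d_min ≈ 0.37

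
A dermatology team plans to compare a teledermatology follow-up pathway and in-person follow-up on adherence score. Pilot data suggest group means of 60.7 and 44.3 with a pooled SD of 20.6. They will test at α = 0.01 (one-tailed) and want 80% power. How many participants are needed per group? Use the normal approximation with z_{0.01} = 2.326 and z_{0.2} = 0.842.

n = 32 per group

Cohen's d = |M₁ − M₂| / SD_pooled = |60.7 − 44.3| / 20.6 = 16.4 / 20.6 = 0.796.
For two independent groups with equal n: n = 2·((z_{α} + z_β) / d)².
z_{α} + z_β = 2.326 + 0.842 = 3.168.
n = 2 × (3.168 / 0.796)² = 2 × 3.980² = 2 × 15.84 = 31.7.
Round up to the next whole participant.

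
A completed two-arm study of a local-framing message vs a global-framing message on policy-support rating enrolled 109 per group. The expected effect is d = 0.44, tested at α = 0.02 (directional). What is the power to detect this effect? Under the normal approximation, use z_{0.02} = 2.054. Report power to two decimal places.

power ≈ 0.88

For two equal groups, power = Φ(d·√(n/2) − z_{α}).
d·√(n/2) = 0.44 × √(109/2) = 0.44 × 7.382 = 3.248.
z_β = 3.248 − 2.054 = 1.194.
Power = Φ(1.194) = 0.884.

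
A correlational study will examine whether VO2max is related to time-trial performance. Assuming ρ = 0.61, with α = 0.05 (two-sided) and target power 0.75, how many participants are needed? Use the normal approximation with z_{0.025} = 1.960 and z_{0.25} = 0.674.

Fisher's z: C = ½·ln((1+r)/(1−r)) = ½·ln(4.1282) = 0.7089.
n = ((z_{α/2} + z_β)/C)² + 3.
(1.960 + 0.674) / 0.7089 = 2.634 / 0.7089 = 3.716.
n = 3.716² + 3 = 13.81 + 3 = 16.8.
Round up.

n = 17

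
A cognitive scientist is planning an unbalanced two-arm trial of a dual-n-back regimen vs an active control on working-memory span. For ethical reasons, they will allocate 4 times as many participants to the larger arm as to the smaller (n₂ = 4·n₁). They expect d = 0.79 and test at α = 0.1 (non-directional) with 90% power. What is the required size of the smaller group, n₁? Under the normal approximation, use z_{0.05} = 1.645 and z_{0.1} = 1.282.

With allocation ratio k = n₂/n₁ = 4, Var(x̄₁−x̄₂) = σ²(1/n₁ + 1/(k·n₁)) = σ²·(k+1)/(k·n₁).
So n₁ = (1 + 1/k)·((z_{α/2} + z_β)/d)² = 1.250 × (2.927/0.79)².
n₁ = 1.250 × 13.73 = 17.2.
Round up: n₁ = 18, giving n₂ = 4 × 18 = 72.

n₁ = 18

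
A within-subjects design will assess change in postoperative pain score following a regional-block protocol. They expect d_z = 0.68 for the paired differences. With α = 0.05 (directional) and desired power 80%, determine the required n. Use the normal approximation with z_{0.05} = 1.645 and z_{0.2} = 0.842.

n = 14 pairs

For a paired (one-sample on differences) test: n = ((z_{α} + z_β) / d)².
z_{α} + z_β = 1.645 + 0.842 = 2.487.
n = (2.487 / 0.68)² = 3.657² = 13.38.
Round up.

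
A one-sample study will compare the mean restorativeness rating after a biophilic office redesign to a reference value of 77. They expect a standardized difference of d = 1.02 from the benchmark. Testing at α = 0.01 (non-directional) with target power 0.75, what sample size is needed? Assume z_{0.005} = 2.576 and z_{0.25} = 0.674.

For a one-sample test: n = ((z_{α/2} + z_β) / d)².
z_{α/2} + z_β = 2.576 + 0.674 = 3.250.
n = (3.250 / 1.02)² = 3.186² = 10.15.
Round up.

n = 11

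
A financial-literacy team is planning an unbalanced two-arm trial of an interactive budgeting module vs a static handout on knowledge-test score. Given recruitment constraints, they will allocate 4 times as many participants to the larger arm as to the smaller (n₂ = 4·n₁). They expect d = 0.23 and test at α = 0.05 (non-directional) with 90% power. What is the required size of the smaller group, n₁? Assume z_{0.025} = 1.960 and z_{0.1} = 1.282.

With allocation ratio k = n₂/n₁ = 4, Var(x̄₁−x̄₂) = σ²(1/n₁ + 1/(k·n₁)) = σ²·(k+1)/(k·n₁).
So n₁ = (1 + 1/k)·((z_{α/2} + z_β)/d)² = 1.250 × (3.242/0.23)².
n₁ = 1.250 × 198.69 = 248.4.
Round up: n₁ = 249, giving n₂ = 4 × 249 = 996.

n₁ = 249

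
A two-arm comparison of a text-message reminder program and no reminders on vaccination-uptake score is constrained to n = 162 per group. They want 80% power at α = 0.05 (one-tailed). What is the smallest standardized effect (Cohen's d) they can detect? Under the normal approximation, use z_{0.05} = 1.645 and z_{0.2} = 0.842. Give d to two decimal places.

For two independent groups of n = 162 each: d_min = (z_{α} + z_β)·√(2/n).
z-sum = 1.645 + 0.842 = 2.487.
d_min = 2.487 × √(2/162) = 2.487 × 0.1111 = 0.276.

d_min ≈ 0.28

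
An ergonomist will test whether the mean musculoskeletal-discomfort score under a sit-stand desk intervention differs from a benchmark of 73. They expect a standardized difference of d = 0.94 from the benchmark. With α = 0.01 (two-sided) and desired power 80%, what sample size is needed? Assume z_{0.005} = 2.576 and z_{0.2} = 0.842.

For a one-sample test: n = ((z_{α/2} + z_β) / d)².
z_{α/2} + z_β = 2.576 + 0.842 = 3.418.
n = (3.418 / 0.94)² = 3.636² = 13.22.
Round up.

n = 14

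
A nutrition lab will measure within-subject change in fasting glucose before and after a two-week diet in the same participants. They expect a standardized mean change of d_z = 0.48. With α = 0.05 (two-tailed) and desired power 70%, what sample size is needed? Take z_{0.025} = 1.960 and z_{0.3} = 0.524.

For a paired (one-sample on differences) test: n = ((z_{α/2} + z_β) / d)².
z_{α/2} + z_β = 1.960 + 0.524 = 2.484.
n = (2.484 / 0.48)² = 5.175² = 26.78.
Round up.

n = 27 pairs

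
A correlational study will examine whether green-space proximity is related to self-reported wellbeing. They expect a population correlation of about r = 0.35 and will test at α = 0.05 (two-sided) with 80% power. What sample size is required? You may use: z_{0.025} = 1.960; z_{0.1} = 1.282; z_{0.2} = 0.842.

Fisher's z: C = ½·ln((1+r)/(1−r)) = ½·ln(2.0769) = 0.3654.
n = ((z_{α/2} + z_β)/C)² + 3.
(1.960 + 0.842) / 0.3654 = 2.802 / 0.3654 = 7.668.
n = 7.668² + 3 = 58.80 + 3 = 61.8.
Round up.

n = 62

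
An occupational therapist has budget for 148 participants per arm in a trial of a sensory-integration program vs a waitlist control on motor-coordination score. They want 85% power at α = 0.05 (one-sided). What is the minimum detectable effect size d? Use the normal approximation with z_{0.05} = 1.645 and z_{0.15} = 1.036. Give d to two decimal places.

For two independent groups of n = 148 each: d_min = (z_{α} + z_β)·√(2/n).
z-sum = 1.645 + 1.036 = 2.681.
d_min = 2.681 × √(2/148) = 2.681 × 0.1162 = 0.312.

d_min ≈ 0.31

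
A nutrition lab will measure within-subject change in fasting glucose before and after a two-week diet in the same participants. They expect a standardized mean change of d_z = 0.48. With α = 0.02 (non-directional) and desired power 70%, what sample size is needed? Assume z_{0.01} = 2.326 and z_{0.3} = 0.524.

For a paired (one-sample on differences) test: n = ((z_{α/2} + z_β) / d)².
z_{α/2} + z_β = 2.326 + 0.524 = 2.850.
n = (2.850 / 0.48)² = 5.938² = 35.25.
Round up.

n = 36 pairs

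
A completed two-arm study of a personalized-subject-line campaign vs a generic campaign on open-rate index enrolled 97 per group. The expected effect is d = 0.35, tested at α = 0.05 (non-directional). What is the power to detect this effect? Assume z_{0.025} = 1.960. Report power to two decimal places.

For two equal groups, power = Φ(d·√(n/2) − z_{α/2}).
d·√(n/2) = 0.35 × √(97/2) = 0.35 × 6.964 = 2.437.
z_β = 2.437 − 1.960 = 0.477.
Power = Φ(0.477) = 0.683.

power ≈ 0.68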